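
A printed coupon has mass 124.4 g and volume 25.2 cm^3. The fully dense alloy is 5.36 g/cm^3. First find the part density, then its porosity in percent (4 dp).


rho_part = 124.4 / 25.2 = 4.93650794 g/cm^3
Porosity = (1 - 4.93650794/5.36)*100 = 7.901 %


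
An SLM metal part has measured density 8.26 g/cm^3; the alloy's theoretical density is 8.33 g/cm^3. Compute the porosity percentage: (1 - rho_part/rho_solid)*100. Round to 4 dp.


Porosity = (1-8.26/8.33)*100 = 0.8403 %


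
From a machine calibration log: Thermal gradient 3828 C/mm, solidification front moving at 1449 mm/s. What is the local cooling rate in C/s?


CR = 3828 * 1449 = 5546772 C/s


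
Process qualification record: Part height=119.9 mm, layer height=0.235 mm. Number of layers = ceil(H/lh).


Layers = ceil(119.9/0.235) = 511


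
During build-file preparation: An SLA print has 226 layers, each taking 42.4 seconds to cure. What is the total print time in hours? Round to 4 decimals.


t = 226 * 42.4 / 3600 = 2.6618 hrs


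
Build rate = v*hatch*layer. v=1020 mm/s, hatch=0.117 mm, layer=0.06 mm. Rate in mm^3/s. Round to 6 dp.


Rate = 1020 * 0.117 * 0.06 = 7.1604 mm^3/s


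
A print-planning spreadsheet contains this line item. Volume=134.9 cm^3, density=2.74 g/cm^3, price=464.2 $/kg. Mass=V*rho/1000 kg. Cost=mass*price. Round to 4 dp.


Mass = 134.9*2.74/1000 = 0.369626 kg
Cost = 0.369626 * 464.2 = 171.5804 $


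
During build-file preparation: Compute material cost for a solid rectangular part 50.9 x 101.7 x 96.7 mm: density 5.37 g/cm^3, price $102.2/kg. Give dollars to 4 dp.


V = 50.9 * 101.7 * 96.7 = 500570.451 mm^3 = 500.570451 cm^3
Mass = 500.570451 * 5.37 / 1000 = 2.68806332 kg
Cost = 2.68806332 * 102.2 = 274.7201 $


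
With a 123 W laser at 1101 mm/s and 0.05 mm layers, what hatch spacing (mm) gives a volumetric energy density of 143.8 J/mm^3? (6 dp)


h = 123 / (143.8*1101*0.05) = 0.015538 mm


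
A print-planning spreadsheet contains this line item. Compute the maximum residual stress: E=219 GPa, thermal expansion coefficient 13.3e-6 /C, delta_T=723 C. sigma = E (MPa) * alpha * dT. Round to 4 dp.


sigma = 219*1000 * 13.3e-6 * 723 = 2105.8821 MPa


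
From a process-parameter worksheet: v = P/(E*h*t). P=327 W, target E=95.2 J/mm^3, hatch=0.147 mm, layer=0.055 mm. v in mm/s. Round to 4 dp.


v = 327 / (95.2*0.147*0.055) = 424.8453 mm/s


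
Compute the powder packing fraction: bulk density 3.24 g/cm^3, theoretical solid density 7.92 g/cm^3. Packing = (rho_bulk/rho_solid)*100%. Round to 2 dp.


Packing = (3.24/7.92)*100 = 40.91 %


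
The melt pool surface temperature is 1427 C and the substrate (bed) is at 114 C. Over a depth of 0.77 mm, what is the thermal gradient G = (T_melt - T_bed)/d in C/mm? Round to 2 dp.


G = (1427-114)/0.77 = 1705.19 C/mm


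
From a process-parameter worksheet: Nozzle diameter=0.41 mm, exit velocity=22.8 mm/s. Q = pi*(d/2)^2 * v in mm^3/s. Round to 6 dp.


A = pi*(0.41/2)^2 = 0.13202543 mm^2
Q = 0.13202543 * 22.8 = 3.01018 mm^3/s


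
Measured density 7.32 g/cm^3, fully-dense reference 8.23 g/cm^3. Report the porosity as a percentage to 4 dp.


Porosity = (1-7.32/8.23)*100 = 11.0571 %


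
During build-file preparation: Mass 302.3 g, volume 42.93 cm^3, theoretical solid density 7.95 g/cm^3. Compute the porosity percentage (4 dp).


rho_part = 302.3 / 42.93 = 7.04169578 g/cm^3
Porosity = (1 - 7.04169578/7.95)*100 = 11.4252 %


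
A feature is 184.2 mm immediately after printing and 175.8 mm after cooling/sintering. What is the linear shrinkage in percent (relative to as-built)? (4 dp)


Shrinkage = ((184.2-175.8)/184.2)*100 = 4.5603 %


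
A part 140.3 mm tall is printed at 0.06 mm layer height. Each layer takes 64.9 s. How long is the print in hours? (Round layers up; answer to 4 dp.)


Layers = ceil(140.3/0.06) = 2339
t = 2339 * 64.9 / 3600 = 42.167 hrs


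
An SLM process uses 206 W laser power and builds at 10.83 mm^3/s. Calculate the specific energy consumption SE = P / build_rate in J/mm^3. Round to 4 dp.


SE = 206 / 10.83 = 19.0212 J/mm^3


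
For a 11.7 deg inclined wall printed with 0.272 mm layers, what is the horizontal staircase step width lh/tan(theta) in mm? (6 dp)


step = 0.272 / tan(11.7) = 1.313438 mm


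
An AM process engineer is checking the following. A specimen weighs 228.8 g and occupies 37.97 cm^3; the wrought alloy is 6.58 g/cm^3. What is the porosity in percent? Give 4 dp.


rho_part = 228.8 / 37.97 = 6.02580985 g/cm^3
Porosity = (1 - 6.02580985/6.58)*100 = 8.4223 %


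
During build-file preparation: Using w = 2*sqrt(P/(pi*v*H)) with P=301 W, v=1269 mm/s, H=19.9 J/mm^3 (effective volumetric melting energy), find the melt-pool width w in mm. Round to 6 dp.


w = 2*sqrt(301/(pi*1269*19.9)) = 0.123192 mm


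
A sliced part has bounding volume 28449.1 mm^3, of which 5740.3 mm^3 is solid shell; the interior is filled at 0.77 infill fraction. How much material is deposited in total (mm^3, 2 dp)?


V_infill = (28449.1 - 5740.3) * 0.77 = 17485.78
V_total = 5740.3 + 17485.78 = 23226.08 mm^3


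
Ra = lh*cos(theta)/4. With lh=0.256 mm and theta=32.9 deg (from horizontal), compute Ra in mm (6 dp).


Ra = 0.256 * cos(32.9) / 4 = 0.053736 mm


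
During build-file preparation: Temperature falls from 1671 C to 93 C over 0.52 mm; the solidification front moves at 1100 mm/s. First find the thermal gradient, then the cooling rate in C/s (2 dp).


G = (1671-93)/0.52 = 3034.61538462 C/mm
CR = 3034.61538462 * 1100 = 3338076.92 C/s


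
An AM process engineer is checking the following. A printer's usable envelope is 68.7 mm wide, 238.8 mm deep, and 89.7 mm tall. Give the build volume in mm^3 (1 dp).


V = 68.7 * 238.8 * 89.7 = 1471578.7 mm^3


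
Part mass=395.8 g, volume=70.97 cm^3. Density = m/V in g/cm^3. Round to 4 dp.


rho = 395.8 / 70.97 = 5.577 g/cm^3


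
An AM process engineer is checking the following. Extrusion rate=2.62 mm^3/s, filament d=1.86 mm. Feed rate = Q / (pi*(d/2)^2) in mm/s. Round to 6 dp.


A = pi*(1.86/2)^2 = 2.717163
v = 2.62 / 2.717163 = 0.964241 mm/s


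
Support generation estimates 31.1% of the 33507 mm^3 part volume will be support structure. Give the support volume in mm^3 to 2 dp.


V_support = 33507 * 0.311 = 10420.68 mm^3


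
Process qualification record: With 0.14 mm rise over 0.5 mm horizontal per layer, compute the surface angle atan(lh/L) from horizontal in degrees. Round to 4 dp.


angle = atan(0.14/0.5) = 15.6422 degrees


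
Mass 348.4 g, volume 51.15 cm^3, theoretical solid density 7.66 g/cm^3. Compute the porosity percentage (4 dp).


rho_part = 348.4 / 51.15 = 6.8113392 g/cm^3
Porosity = (1 - 6.8113392/7.66)*100 = 11.0791 %


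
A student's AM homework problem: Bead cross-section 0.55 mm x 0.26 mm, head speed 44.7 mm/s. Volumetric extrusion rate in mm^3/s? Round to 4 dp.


Rate = 0.55 * 0.26 * 44.7 = 6.3921 mm^3/s


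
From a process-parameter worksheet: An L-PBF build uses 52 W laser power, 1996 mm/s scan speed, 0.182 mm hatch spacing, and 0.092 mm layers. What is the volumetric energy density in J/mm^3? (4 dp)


E = 52 / (1996*0.182*0.092) = 1.5559 J/mm^3


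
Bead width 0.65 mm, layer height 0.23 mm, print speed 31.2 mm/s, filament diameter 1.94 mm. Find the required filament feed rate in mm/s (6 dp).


Q = 0.65 * 0.23 * 31.2 = 4.6644 mm^3/s
A_fil = pi*(1.94/2)^2 = 2.95592453 mm^2
v_feed = 4.6644 / 2.95592453 = 1.577983 mm/s


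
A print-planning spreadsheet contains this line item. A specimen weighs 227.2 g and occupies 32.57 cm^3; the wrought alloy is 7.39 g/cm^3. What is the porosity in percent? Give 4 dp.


rho_part = 227.2 / 32.57 = 6.97574455 g/cm^3
Porosity = (1 - 6.97574455/7.39)*100 = 5.6056 %


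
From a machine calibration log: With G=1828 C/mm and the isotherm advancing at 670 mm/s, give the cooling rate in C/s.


CR = 1828 * 670 = 1224760 C/s


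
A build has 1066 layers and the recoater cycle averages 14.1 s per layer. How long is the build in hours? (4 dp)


t = 1066 * 14.1 / 3600 = 4.1752 hrs


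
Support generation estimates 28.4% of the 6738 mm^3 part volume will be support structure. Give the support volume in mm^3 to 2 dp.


V_support = 6738 * 0.284 = 1913.59 mm^3


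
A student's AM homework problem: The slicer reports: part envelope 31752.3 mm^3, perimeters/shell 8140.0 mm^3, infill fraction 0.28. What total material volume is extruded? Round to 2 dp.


V_infill = (31752.3 - 8140.0) * 0.28 = 6611.44
V_total = 8140.0 + 6611.44 = 14751.44 mm^3


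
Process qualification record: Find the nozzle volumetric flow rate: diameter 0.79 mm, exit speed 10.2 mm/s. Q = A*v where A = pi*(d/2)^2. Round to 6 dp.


A = pi*(0.79/2)^2 = 0.49016699 mm^2
Q = 0.49016699 * 10.2 = 4.999703 mm^3/s


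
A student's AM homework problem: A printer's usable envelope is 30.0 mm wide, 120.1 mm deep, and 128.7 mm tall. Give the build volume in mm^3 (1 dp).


V = 30.0 * 120.1 * 128.7 = 463706.1 mm^3


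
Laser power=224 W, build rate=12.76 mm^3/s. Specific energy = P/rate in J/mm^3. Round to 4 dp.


SE = 224 / 12.76 = 17.5549 J/mm^3


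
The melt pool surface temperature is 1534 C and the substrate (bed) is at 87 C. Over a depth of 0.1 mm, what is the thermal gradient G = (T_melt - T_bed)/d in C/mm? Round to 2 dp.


G = (1534-87)/0.1 = 14470.0 C/mm


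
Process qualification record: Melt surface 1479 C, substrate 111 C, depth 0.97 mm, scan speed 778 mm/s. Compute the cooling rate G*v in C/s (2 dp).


G = (1479-111)/0.97 = 1410.30927835 C/mm
CR = 1410.30927835 * 778 = 1097220.62 C/s


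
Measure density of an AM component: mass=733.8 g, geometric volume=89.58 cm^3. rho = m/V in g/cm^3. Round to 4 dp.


rho = 733.8 / 89.58 = 8.1916 g/cm^3


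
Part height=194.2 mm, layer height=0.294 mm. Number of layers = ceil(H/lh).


Layers = ceil(194.2/0.294) = 661


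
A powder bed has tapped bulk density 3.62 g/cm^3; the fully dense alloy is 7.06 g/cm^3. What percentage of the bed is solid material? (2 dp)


Packing = (3.62/7.06)*100 = 51.27 %


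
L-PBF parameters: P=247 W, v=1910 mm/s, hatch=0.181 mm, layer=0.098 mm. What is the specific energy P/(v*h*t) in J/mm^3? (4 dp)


Build rate = 1910 * 0.181 * 0.098 = 33.87958 mm^3/s
SE = 247 / 33.87958 = 7.2905 J/mm^3


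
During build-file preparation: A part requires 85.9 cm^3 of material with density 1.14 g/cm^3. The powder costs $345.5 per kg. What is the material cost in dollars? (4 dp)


Mass = 85.9*1.14/1000 = 0.097926 kg
Cost = 0.097926 * 345.5 = 33.8334 $


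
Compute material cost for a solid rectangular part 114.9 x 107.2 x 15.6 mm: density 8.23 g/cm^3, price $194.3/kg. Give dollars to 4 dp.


V = 114.9 * 107.2 * 15.6 = 192149.568 mm^3 = 192.149568 cm^3
Mass = 192.149568 * 8.23 / 1000 = 1.58139094 kg
Cost = 1.58139094 * 194.3 = 307.2643 $


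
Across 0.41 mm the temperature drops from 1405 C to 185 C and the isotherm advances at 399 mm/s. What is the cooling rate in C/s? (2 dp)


G = (1405-185)/0.41 = 2975.6097561 C/mm
CR = 2975.6097561 * 399 = 1187268.29 C/s


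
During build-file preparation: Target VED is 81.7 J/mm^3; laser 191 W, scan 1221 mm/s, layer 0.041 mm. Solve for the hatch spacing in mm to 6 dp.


h = 191 / (81.7*1221*0.041) = 0.046699 mm


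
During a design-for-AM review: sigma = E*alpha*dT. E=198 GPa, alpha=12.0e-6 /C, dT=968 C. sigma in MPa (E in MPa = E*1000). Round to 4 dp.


sigma = 198*1000 * 12.0e-6 * 968 = 2299.968 MPa


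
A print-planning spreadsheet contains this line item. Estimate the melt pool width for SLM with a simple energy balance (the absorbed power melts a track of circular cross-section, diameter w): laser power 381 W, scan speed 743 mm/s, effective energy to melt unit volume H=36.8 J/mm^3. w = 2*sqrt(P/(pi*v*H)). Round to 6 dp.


w = 2*sqrt(381/(pi*743*36.8)) = 0.133198 mm


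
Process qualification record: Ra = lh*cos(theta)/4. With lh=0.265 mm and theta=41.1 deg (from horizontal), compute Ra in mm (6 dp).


Ra = 0.265 * cos(41.1) / 4 = 0.049924 mm


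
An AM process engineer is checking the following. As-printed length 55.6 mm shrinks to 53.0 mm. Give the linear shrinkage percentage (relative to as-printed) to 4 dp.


Shrinkage = ((55.6-53.0)/55.6)*100 = 4.6763 %


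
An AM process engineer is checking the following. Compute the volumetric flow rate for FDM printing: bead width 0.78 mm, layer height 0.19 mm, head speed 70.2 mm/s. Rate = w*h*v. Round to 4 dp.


Rate = 0.78 * 0.19 * 70.2 = 10.4036 mm^3/s


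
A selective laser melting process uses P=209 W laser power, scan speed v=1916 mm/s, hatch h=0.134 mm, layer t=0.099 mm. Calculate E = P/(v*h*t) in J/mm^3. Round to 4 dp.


E = 209 / (1916*0.134*0.099) = 8.2226 J/mm^3


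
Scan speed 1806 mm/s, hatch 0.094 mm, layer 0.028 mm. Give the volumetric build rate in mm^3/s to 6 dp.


Rate = 1806 * 0.094 * 0.028 = 4.753392 mm^3/s


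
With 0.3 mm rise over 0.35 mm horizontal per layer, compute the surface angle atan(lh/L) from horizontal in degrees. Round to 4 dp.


angle = atan(0.3/0.35) = 40.6013 degrees


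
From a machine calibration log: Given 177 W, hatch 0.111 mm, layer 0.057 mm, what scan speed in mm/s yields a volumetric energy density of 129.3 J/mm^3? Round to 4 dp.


v = 177 / (129.3*0.111*0.057) = 216.36 mm/s


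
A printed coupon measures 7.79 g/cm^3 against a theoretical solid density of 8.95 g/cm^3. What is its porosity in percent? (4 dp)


Porosity = (1-7.79/8.95)*100 = 12.9609 %


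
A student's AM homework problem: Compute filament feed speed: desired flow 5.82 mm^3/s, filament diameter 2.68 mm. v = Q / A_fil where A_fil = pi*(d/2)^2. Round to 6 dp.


A = pi*(2.68/2)^2 = 5.641044
v = 5.82 / 5.641044 = 1.031724 mm/s


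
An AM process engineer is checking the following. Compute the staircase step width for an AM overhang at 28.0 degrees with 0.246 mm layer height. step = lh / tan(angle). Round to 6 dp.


step = 0.246 / tan(28.0) = 0.462659 mm


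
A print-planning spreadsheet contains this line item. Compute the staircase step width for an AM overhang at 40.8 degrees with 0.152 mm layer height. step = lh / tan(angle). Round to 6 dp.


step = 0.152 / tan(40.8) = 0.176094 mm


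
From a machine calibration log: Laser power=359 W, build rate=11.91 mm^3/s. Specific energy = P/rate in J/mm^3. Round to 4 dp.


SE = 359 / 11.91 = 30.1427 J/mm^3


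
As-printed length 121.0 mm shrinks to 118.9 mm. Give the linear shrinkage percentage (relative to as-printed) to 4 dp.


Shrinkage = ((121.0-118.9)/121.0)*100 = 1.7355 %


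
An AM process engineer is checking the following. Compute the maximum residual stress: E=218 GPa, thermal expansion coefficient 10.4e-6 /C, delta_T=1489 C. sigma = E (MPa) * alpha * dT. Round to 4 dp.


sigma = 218*1000 * 10.4e-6 * 1489 = 3375.8608 MPa


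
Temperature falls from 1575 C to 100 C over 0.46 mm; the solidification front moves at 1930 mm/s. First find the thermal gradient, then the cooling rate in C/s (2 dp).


G = (1575-100)/0.46 = 3206.52173913 C/mm
CR = 3206.52173913 * 1930 = 6188586.96 C/s


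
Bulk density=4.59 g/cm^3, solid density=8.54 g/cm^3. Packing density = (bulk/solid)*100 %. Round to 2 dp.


Packing = (4.59/8.54)*100 = 53.75 %


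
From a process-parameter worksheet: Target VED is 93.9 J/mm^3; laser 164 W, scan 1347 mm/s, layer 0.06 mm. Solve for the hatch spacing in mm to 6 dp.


h = 164 / (93.9*1347*0.06) = 0.02161 mm


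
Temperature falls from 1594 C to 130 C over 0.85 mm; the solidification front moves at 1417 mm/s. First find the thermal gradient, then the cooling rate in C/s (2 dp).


G = (1594-130)/0.85 = 1722.35294118 C/mm
CR = 1722.35294118 * 1417 = 2440574.12 C/s


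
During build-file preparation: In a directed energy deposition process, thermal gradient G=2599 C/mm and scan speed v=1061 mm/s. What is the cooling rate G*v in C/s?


CR = 2599 * 1061 = 2757539 C/s


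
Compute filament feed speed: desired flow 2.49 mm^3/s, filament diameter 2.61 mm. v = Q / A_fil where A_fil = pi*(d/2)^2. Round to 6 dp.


A = pi*(2.61/2)^2 = 5.350211
v = 2.49 / 5.350211 = 0.465402 mm/s


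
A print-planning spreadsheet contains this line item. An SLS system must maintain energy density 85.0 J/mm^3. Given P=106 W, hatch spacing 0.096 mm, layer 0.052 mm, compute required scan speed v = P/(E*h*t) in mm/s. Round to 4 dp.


v = 106 / (85.0*0.096*0.052) = 249.8115 mm/s


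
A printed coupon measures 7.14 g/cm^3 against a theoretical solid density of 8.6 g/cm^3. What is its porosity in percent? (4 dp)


Porosity = (1-7.14/8.6)*100 = 16.9767 %


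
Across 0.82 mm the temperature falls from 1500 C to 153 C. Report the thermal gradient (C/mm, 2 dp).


G = (1500-153)/0.82 = 1642.68 C/mm


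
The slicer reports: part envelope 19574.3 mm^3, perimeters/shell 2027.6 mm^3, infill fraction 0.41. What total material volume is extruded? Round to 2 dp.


V_infill = (19574.3 - 2027.6) * 0.41 = 7194.15
V_total = 2027.6 + 7194.15 = 9221.75 mm^3


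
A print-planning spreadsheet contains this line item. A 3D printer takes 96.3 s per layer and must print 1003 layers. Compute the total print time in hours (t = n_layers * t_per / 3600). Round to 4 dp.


t = 1003 * 96.3 / 3600 = 26.8303 hrs


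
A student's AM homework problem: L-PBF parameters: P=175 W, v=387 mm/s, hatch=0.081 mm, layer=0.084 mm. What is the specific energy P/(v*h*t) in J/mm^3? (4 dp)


Build rate = 387 * 0.081 * 0.084 = 2.633148 mm^3/s
SE = 175 / 2.633148 = 66.4604 J/mm^3


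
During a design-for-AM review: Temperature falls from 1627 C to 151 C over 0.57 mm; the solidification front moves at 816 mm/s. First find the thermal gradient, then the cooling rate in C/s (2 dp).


G = (1627-151)/0.57 = 2589.47368421 C/mm
CR = 2589.47368421 * 816 = 2113010.53 C/s


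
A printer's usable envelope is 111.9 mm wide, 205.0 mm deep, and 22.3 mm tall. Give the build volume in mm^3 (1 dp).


V = 111.9 * 205.0 * 22.3 = 511550.9 mm^3


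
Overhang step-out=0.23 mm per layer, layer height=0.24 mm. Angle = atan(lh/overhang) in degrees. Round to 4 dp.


angle = atan(0.24/0.23) = 46.2189 degrees


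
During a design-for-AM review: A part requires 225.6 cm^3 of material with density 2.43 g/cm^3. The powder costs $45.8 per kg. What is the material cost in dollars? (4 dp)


Mass = 225.6*2.43/1000 = 0.548208 kg
Cost = 0.548208 * 45.8 = 25.1079 $


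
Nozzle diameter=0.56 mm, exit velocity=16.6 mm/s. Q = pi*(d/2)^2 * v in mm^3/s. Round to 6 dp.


A = pi*(0.56/2)^2 = 0.24630086 mm^2
Q = 0.24630086 * 16.6 = 4.088594 mm^3/s


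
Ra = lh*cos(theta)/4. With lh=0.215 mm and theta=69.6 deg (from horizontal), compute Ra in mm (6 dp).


Ra = 0.215 * cos(69.6) / 4 = 0.018736 mm


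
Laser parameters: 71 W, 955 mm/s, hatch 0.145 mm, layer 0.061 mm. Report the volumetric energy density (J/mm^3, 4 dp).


E = 71 / (955*0.145*0.061) = 8.4054 J/mm^3


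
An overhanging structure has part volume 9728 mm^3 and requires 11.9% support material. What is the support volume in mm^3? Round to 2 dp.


V_support = 9728 * 0.119 = 1157.63 mm^3


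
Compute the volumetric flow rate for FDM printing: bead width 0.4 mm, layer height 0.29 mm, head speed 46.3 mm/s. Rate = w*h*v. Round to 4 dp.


Rate = 0.4 * 0.29 * 46.3 = 5.3708 mm^3/s


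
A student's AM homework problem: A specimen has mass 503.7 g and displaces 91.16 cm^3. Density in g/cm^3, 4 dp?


rho = 503.7 / 91.16 = 5.5254 g/cm^3


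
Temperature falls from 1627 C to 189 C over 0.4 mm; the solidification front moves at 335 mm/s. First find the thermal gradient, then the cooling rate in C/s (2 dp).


G = (1627-189)/0.4 = 3595.0 C/mm
CR = 3595.0 * 335 = 1204325.0 C/s


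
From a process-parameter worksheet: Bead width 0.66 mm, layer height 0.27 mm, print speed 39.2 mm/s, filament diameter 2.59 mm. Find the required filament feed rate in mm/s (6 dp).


Q = 0.66 * 0.27 * 39.2 = 6.98544 mm^3/s
A_fil = pi*(2.59/2)^2 = 5.26852942 mm^2
v_feed = 6.98544 / 5.26852942 = 1.32588 mm/s


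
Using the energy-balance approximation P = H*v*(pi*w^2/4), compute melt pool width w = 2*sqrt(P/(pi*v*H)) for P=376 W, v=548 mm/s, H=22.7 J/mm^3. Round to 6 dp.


w = 2*sqrt(376/(pi*548*22.7)) = 0.196176 mm


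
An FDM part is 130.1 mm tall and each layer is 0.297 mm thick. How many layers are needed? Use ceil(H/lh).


Layers = ceil(130.1/0.297) = 439


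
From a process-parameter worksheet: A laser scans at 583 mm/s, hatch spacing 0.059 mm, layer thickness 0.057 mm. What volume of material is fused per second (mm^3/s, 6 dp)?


Rate = 583 * 0.059 * 0.057 = 1.960629 mm^3/s


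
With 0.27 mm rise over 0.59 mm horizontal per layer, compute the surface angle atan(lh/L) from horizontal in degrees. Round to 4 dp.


angle = atan(0.27/0.59) = 24.5901 degrees


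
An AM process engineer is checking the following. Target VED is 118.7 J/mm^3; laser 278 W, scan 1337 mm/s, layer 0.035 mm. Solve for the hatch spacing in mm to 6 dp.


h = 278 / (118.7*1337*0.035) = 0.050049 mm


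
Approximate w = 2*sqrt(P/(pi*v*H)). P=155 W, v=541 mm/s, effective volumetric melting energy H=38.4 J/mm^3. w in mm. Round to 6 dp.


w = 2*sqrt(155/(pi*541*38.4)) = 0.097467 mm


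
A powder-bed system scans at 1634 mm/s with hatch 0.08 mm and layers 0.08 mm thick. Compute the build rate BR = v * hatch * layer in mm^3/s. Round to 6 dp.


Rate = 1634 * 0.08 * 0.08 = 10.4576 mm^3/s


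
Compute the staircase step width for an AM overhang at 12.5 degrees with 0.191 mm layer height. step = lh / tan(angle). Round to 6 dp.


step = 0.191 / tan(12.5) = 0.861545 mm


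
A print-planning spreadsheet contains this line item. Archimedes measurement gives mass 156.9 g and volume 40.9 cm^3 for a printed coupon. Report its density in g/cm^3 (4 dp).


rho = 156.9 / 40.9 = 3.8362 g/cm^3


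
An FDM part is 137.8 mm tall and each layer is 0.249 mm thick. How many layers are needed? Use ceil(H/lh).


Layers = ceil(137.8/0.249) = 554


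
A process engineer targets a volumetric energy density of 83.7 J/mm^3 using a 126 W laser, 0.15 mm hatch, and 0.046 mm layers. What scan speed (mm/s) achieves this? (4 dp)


v = 126 / (83.7*0.15*0.046) = 218.1705 mm/s


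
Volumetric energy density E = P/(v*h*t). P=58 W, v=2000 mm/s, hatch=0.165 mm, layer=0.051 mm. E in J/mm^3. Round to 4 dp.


E = 58 / (2000*0.165*0.051) = 3.4462 J/mm^3


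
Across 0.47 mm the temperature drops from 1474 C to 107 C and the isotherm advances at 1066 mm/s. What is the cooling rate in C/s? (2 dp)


G = (1474-107)/0.47 = 2908.5106383 C/mm
CR = 2908.5106383 * 1066 = 3100472.34 C/s


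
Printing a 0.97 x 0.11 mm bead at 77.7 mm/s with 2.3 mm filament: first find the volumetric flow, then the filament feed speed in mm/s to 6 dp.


Q = 0.97 * 0.11 * 77.7 = 8.29059 mm^3/s
A_fil = pi*(2.3/2)^2 = 4.15475628 mm^2
v_feed = 8.29059 / 4.15475628 = 1.995446 mm/s


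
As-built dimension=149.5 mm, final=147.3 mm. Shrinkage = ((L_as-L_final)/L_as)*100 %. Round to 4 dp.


Shrinkage = ((149.5-147.3)/149.5)*100 = 1.4716 %


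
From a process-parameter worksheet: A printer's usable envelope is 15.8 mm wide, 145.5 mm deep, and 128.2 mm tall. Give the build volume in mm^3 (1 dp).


V = 15.8 * 145.5 * 128.2 = 294719.0 mm^3


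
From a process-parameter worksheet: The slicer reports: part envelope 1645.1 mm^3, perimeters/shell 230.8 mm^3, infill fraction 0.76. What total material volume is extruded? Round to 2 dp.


V_infill = (1645.1 - 230.8) * 0.76 = 1074.87
V_total = 230.8 + 1074.87 = 1305.67 mm^3


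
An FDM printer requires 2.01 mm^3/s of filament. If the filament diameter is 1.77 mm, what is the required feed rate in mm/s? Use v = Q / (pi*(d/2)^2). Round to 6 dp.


A = pi*(1.77/2)^2 = 2.460574
v = 2.01 / 2.460574 = 0.816883 mm/s


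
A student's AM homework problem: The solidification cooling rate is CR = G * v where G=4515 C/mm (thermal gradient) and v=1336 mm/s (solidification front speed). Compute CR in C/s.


CR = 4515 * 1336 = 6032040 C/s


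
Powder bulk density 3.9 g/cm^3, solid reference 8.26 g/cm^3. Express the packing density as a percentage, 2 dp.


Packing = (3.9/8.26)*100 = 47.22 %


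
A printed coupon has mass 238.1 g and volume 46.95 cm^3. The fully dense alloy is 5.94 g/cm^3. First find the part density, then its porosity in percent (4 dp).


rho_part = 238.1 / 46.95 = 5.0713525 g/cm^3
Porosity = (1 - 5.0713525/5.94)*100 = 14.6237 %


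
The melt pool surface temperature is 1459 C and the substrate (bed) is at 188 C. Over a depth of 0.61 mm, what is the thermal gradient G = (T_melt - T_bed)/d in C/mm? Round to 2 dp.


G = (1459-188)/0.61 = 2083.61 C/mm


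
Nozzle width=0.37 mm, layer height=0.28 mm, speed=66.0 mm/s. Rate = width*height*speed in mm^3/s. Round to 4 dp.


Rate = 0.37 * 0.28 * 66.0 = 6.8376 mm^3/s


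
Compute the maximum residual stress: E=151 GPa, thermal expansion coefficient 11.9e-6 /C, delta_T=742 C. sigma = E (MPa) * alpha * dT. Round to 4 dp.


sigma = 151*1000 * 11.9e-6 * 742 = 1333.2998 MPa


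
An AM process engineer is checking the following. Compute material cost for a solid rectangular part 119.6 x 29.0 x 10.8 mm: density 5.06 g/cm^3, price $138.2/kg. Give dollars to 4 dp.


V = 119.6 * 29.0 * 10.8 = 37458.72 mm^3 = 37.45872 cm^3
Mass = 37.45872 * 5.06 / 1000 = 0.18954112 kg
Cost = 0.18954112 * 138.2 = 26.1946 $


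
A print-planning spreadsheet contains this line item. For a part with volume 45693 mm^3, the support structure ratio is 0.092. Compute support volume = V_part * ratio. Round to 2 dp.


V_support = 45693 * 0.092 = 4203.76 mm^3


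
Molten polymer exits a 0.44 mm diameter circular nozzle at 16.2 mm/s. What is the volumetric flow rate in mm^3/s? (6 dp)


A = pi*(0.44/2)^2 = 0.15205308 mm^2
Q = 0.15205308 * 16.2 = 2.46326 mm^3/s


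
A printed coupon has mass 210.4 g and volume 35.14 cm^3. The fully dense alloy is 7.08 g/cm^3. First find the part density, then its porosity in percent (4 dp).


rho_part = 210.4 / 35.14 = 5.98747866 g/cm^3
Porosity = (1 - 5.98747866/7.08)*100 = 15.4311 %


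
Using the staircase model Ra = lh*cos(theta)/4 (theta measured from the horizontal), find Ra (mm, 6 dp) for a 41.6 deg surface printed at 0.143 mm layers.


Ra = 0.143 * cos(41.6) / 4 = 0.026734 mm


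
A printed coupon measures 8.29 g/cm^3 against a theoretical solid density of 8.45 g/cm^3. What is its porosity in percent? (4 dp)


Porosity = (1-8.29/8.45)*100 = 1.8935 %


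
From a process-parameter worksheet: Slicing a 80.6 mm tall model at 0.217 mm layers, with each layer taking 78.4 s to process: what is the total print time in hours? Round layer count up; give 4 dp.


Layers = ceil(80.6/0.217) = 372
t = 372 * 78.4 / 3600 = 8.1013 hrs


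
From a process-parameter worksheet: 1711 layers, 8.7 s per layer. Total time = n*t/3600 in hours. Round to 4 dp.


t = 1711 * 8.7 / 3600 = 4.1349 hrs


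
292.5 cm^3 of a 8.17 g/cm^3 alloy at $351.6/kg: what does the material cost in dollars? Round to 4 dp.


Mass = 292.5*8.17/1000 = 2.389725 kg
Cost = 2.389725 * 351.6 = 840.2273 $


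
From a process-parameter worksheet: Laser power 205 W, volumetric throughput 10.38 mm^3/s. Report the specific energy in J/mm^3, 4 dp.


SE = 205 / 10.38 = 19.7495 J/mm^3


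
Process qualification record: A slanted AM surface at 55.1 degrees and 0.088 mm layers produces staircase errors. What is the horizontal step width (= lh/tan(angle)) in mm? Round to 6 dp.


step = 0.088 / tan(55.1) = 0.06139 mm


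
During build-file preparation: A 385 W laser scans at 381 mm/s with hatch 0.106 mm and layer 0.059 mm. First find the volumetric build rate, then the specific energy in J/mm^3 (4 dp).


Build rate = 381 * 0.106 * 0.059 = 2.382774 mm^3/s
SE = 385 / 2.382774 = 161.5764 J/mm^3


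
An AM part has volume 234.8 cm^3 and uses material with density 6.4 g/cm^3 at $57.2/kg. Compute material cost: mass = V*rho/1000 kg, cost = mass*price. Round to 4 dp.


Mass = 234.8*6.4/1000 = 1.50272 kg
Cost = 1.50272 * 57.2 = 85.9556 $


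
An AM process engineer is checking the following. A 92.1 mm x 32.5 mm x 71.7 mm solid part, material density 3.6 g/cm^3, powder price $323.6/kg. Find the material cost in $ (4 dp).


V = 92.1 * 32.5 * 71.7 = 214616.025 mm^3 = 214.616025 cm^3
Mass = 214.616025 * 3.6 / 1000 = 0.77261769 kg
Cost = 0.77261769 * 323.6 = 250.0191 $


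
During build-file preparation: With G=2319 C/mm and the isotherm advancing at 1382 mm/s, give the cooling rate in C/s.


CR = 2319 * 1382 = 3204858 C/s


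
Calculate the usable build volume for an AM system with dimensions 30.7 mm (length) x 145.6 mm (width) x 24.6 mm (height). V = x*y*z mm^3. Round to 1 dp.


V = 30.7 * 145.6 * 24.6 = 109960.0 mm^3


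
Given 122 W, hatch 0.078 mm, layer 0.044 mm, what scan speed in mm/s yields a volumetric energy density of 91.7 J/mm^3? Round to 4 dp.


v = 122 / (91.7*0.078*0.044) = 387.6531 mm/s


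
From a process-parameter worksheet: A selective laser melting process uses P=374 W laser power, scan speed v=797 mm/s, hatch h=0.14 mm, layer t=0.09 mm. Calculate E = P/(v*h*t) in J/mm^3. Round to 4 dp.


E = 374 / (797*0.14*0.09) = 37.2428 J/mm^3


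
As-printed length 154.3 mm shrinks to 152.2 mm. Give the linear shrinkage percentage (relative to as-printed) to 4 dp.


Shrinkage = ((154.3-152.2)/154.3)*100 = 1.361 %


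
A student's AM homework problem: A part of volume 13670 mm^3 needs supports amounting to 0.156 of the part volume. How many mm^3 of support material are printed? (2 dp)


V_support = 13670 * 0.156 = 2132.52 mm^3


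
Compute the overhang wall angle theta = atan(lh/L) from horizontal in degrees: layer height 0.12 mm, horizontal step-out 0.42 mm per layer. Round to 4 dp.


angle = atan(0.12/0.42) = 15.9454 degrees


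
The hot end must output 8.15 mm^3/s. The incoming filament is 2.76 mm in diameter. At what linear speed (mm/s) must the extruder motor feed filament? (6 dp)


A = pi*(2.76/2)^2 = 5.982849
v = 8.15 / 5.982849 = 1.362227 mm/s


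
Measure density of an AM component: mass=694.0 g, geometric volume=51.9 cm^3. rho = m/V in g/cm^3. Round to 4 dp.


rho = 694.0 / 51.9 = 13.3719 g/cm^3


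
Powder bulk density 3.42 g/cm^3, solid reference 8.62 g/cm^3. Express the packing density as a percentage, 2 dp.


Packing = (3.42/8.62)*100 = 39.68 %


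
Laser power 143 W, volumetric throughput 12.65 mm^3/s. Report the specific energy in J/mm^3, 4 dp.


SE = 143 / 12.65 = 11.3043 J/mm^3


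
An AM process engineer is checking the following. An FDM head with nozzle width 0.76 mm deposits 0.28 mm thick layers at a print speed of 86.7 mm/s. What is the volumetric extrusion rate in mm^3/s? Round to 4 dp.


Rate = 0.76 * 0.28 * 86.7 = 18.4498 mm^3/s


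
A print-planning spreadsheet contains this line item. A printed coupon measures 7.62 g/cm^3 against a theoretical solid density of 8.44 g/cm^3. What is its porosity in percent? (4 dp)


Porosity = (1-7.62/8.44)*100 = 9.7156 %


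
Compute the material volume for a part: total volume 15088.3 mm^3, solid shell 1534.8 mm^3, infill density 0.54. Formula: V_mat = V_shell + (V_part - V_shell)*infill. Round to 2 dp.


V_infill = (15088.3 - 1534.8) * 0.54 = 7318.89
V_total = 1534.8 + 7318.89 = 8853.69 mm^3


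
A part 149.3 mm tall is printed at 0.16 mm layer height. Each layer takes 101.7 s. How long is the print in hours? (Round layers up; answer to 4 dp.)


Layers = ceil(149.3/0.16) = 934
t = 934 * 101.7 / 3600 = 26.3855 hrs


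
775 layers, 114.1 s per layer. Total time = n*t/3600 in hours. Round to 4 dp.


t = 775 * 114.1 / 3600 = 24.5632 hrs


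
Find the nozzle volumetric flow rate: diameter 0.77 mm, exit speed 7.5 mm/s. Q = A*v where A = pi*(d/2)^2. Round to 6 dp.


A = pi*(0.77/2)^2 = 0.46566257 mm^2
Q = 0.46566257 * 7.5 = 3.492469 mm^3/s


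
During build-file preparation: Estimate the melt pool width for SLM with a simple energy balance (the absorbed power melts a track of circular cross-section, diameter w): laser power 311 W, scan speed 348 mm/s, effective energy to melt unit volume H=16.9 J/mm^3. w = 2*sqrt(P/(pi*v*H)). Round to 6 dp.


w = 2*sqrt(311/(pi*348*16.9)) = 0.259479 mm


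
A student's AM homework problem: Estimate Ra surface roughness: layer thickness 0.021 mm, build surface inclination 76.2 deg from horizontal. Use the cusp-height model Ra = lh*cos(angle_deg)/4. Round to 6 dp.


Ra = 0.021 * cos(76.2) / 4 = 0.001252 mm


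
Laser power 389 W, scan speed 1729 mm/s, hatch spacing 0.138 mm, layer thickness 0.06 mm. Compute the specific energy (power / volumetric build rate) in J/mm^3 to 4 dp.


Build rate = 1729 * 0.138 * 0.06 = 14.31612 mm^3/s
SE = 389 / 14.31612 = 27.1722 J/mm^3


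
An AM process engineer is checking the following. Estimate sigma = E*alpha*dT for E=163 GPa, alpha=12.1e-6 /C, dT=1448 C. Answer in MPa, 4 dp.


sigma = 163*1000 * 12.1e-6 * 1448 = 2855.8904 MPa


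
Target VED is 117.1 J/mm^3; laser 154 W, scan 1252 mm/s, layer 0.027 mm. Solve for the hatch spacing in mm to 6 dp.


h = 154 / (117.1*1252*0.027) = 0.038904 mm


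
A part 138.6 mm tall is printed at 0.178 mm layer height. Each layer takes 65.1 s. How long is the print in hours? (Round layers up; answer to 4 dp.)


Layers = ceil(138.6/0.178) = 779
t = 779 * 65.1 / 3600 = 14.0869 hrs


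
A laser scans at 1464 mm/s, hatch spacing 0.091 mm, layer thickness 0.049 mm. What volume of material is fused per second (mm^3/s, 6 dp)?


Rate = 1464 * 0.091 * 0.049 = 6.527976 mm^3/s


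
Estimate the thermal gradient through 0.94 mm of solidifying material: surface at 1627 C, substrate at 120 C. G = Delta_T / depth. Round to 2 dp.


G = (1627-120)/0.94 = 1603.19 C/mm


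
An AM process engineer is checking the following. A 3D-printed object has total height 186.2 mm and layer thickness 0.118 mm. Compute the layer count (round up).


Layers = ceil(186.2/0.118) = 1578


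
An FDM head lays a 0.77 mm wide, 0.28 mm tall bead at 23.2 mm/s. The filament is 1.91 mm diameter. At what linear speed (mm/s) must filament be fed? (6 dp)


Q = 0.77 * 0.28 * 23.2 = 5.00192 mm^3/s
A_fil = pi*(1.91/2)^2 = 2.86521104 mm^2
v_feed = 5.00192 / 2.86521104 = 1.745742 mm/s


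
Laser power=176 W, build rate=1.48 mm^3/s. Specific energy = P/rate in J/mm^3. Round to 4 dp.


SE = 176 / 1.48 = 118.9189 J/mm^3


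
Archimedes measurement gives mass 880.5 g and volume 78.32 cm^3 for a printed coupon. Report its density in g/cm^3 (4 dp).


rho = 880.5 / 78.32 = 11.2423 g/cm^3


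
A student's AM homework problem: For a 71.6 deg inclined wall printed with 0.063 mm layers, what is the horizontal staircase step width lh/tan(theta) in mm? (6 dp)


step = 0.063 / tan(71.6) = 0.020957 mm


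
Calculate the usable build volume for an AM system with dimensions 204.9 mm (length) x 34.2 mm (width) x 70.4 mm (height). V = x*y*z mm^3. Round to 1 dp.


V = 204.9 * 34.2 * 70.4 = 493333.6 mm^3


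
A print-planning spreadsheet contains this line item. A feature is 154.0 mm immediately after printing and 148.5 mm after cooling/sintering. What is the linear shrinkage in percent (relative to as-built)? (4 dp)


Shrinkage = ((154.0-148.5)/154.0)*100 = 3.5714 %


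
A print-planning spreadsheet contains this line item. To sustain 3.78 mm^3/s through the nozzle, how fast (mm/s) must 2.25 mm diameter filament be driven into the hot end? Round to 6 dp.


A = pi*(2.25/2)^2 = 3.976078
v = 3.78 / 3.976078 = 0.950686 mm/s


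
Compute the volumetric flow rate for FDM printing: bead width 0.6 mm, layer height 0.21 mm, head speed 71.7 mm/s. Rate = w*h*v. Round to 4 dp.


Rate = 0.6 * 0.21 * 71.7 = 9.0342 mm^3/s


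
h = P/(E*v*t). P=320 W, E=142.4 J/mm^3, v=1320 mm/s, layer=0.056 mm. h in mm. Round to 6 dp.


h = 320 / (142.4*1320*0.056) = 0.0304 mm


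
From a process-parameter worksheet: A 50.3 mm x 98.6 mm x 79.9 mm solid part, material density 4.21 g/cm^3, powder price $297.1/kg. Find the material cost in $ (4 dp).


V = 50.3 * 98.6 * 79.9 = 396270.442 mm^3 = 396.270442 cm^3
Mass = 396.270442 * 4.21 / 1000 = 1.66829856 kg
Cost = 1.66829856 * 297.1 = 495.6515 $


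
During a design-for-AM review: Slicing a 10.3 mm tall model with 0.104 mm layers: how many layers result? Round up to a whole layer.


Layers = ceil(10.3/0.104) = 100


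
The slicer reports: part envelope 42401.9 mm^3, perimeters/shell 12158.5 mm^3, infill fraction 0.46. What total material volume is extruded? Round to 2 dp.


V_infill = (42401.9 - 12158.5) * 0.46 = 13911.96
V_total = 12158.5 + 13911.96 = 26070.46 mm^3


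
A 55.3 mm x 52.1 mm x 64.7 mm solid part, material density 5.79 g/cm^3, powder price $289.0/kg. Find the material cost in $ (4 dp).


V = 55.3 * 52.1 * 64.7 = 186409.111 mm^3 = 186.409111 cm^3
Mass = 186.409111 * 5.79 / 1000 = 1.07930875 kg
Cost = 1.07930875 * 289.0 = 311.9202 $


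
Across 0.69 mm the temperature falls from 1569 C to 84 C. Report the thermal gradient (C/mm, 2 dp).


G = (1569-84)/0.69 = 2152.17 C/mm


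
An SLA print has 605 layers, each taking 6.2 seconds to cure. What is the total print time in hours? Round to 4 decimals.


t = 605 * 6.2 / 3600 = 1.0419 hrs


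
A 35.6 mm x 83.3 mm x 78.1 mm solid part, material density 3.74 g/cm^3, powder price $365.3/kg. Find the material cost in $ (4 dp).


V = 35.6 * 83.3 * 78.1 = 231603.988 mm^3 = 231.603988 cm^3
Mass = 231.603988 * 3.74 / 1000 = 0.86619892 kg
Cost = 0.86619892 * 365.3 = 316.4225 $


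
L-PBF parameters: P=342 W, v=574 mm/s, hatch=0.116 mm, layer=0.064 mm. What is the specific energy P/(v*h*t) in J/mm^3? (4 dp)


Build rate = 574 * 0.116 * 0.064 = 4.261376 mm^3/s
SE = 342 / 4.261376 = 80.2558 J/mm^3


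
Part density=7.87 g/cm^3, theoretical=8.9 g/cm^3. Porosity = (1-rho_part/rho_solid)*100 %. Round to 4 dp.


Porosity = (1-7.87/8.9)*100 = 11.573 %


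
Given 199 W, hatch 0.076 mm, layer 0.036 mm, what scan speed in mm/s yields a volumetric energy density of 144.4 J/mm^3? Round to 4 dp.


v = 199 / (144.4*0.076*0.036) = 503.6975 mm/s


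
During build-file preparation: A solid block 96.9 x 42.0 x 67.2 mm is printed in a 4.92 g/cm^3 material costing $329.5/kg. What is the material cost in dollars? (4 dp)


V = 96.9 * 42.0 * 67.2 = 273490.56 mm^3 = 273.49056 cm^3
Mass = 273.49056 * 4.92 / 1000 = 1.34557356 kg
Cost = 1.34557356 * 329.5 = 443.3665 $


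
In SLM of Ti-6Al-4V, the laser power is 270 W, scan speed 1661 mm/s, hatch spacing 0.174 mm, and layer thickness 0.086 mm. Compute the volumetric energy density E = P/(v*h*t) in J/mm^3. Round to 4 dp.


E = 270 / (1661*0.174*0.086) = 10.8629 J/mm^3


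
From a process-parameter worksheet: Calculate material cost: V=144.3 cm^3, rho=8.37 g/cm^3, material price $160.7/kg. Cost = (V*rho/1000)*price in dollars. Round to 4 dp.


Mass = 144.3*8.37/1000 = 1.207791 kg
Cost = 1.207791 * 160.7 = 194.092 $


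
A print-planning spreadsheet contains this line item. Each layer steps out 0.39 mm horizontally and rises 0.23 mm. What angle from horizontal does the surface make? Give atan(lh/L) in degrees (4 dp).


angle = atan(0.23/0.39) = 30.5297 degrees


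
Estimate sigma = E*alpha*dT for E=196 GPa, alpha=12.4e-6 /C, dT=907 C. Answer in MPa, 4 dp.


sigma = 196*1000 * 12.4e-6 * 907 = 2204.3728 MPa


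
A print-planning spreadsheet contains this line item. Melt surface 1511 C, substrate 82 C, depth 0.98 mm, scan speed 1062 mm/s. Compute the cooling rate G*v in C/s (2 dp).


G = (1511-82)/0.98 = 1458.16326531 C/mm
CR = 1458.16326531 * 1062 = 1548569.39 C/s
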